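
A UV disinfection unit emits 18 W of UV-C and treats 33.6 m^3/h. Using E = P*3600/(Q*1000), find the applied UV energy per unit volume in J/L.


Energy delivered per hour = 18 W * 3600 s = 64800 J/h
Volume treated per hour = 33.6 m^3/h * 1000 = 33600 L/h
dose = 64800 / 33600 = 1.92857 J/L

1.92857 J/L


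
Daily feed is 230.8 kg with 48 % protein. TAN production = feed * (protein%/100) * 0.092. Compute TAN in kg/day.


Protein in feed = 230.8 * 48/100 = 110.784 kg/day
TAN = protein * 0.092 = 110.784 * 0.092 = 10.192128 kg/day

10.192128 kg/day


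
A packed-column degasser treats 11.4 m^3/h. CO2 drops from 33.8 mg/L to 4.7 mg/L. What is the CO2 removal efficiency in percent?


CO2_out / CO2_in = 4.7 / 33.8 = 0.13905325
Fraction remaining = 0.13905325
efficiency = (1 - 0.13905325) * 100 = 86.0947 %

86.0947 %


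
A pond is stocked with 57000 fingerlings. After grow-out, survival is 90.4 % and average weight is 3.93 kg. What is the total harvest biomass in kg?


Survivors = 57000 * 90.4/100 = 51528 fish
Harvest biomass = survivors * W_f = 51528 * 3.93 = 202505.04 kg

202505.04 kg


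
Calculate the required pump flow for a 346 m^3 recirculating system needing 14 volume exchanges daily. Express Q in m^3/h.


Daily recirculation volume = 346 m^3 * 14 = 4844 m^3/day
Flow rate Q = daily volume / 24 h = 4844 / 24 = 201.833 m^3/h

201.833 m^3/h


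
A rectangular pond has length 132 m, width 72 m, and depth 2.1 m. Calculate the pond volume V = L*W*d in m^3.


Base area = L * W = 132 * 72 = 9504 m^2
Volume = area * depth = 9504 * 2.1 = 19958.4 m^3

19958.4 m^3


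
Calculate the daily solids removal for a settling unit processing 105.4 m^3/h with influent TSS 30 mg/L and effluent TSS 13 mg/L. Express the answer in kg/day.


Concentration drop: TSS_in - TSS_out = 30 - 13 = 17 mg/L
Hourly solids removed = Q * dTSS = 105.4 m^3/h * 17 mg/L = 1791.8 g/h  (m^3/h * mg/L = g/h)
Daily solids removed = 1791.8 * 24 = 43003.2 g/day
Convert g to kg: 43003.2 / 1000 = 43.0032 kg/day

43.0032 kg/day


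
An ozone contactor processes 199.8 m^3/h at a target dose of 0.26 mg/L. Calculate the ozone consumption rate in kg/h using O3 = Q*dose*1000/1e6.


O3 demand (mg/h) = Q * dose * 1000 = 199.8 * 0.26 * 1000 = 51948 mg/h
Convert mg to kg: 51948 / 1e6 = 0.051948 kg/h

0.051948 kg/h


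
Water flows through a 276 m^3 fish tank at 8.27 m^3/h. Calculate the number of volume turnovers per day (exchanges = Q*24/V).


Daily flow volume = 8.27 m^3/h * 24 h = 198.48 m^3/day
Exchanges = daily flow / tank volume = 198.48 / 276 = 0.71913 exchanges/day

0.71913 exchanges/day


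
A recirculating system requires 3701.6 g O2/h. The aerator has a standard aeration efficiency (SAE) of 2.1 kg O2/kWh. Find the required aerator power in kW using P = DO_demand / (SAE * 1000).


SAE in g O2/kWh = 2.1 * 1000 = 2100 g/kWh
P = DO_demand / SAE_g = 3701.6 / 2100 = 1.76267 kW

1.76267 kW


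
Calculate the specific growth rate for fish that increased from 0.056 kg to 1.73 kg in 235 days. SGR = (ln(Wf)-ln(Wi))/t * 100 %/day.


ln(W_f) = ln(1.73) = 0.54812141
ln(W_i) = ln(0.056) = -2.8824036
ln(W_f) - ln(W_i) = 0.54812141 - -2.8824036 = 3.430525
SGR = 3.430525 / 235 * 100 = 1.4598 %/day

1.4598 %/day


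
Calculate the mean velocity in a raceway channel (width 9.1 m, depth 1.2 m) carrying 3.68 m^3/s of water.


Cross-sectional area = W * d = 9.1 * 1.2 = 10.92 m^2
Velocity = Q / A = 3.68 / 10.92 = 0.336996 m/s

0.336996 m/s


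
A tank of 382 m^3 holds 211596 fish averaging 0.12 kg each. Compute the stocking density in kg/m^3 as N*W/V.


Total biomass = 211596 fish * 0.12 kg = 25391.52 kg
Density = total biomass / volume = 25391.52 / 382 = 66.4699 kg/m^3

66.4699 kg/m^3


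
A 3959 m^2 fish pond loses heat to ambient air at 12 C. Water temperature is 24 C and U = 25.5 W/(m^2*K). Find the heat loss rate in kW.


Temperature difference dT = 24 - 12 = 12 K
Heat loss (W) = U * A * dT = 25.5 * 3959 * 12 = 1211454 W
Convert to kW: 1211454 / 1000 = 1211.454 kW

1211.454 kW


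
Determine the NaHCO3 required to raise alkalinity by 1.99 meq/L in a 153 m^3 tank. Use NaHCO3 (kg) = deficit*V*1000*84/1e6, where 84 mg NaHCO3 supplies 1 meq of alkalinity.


Tank volume in L = 153 m^3 * 1000 = 153000 L
Total meq required = 1.99 meq/L * 153000 L = 304470 meq
NaHCO3 mass = 304470 meq * 84 mg/meq / 1e6 = 25.5755 kg

25.5755 kg


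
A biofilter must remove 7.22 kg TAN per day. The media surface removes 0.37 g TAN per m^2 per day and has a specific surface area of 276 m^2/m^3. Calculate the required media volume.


A = 7.22*1000 / 0.37 = 19513.514 m^2
V = 19513.514 / 276 = 70.7011

70.7011 m^3


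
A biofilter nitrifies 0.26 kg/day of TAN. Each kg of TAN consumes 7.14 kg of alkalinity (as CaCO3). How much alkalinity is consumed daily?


Alkalinity factor: 7.14 kg CaCO3 consumed per kg TAN nitrified
alk = 0.26 kg TAN * 7.14 = 1.8564 kg CaCO3/day

1.8564 kg CaCO3/day


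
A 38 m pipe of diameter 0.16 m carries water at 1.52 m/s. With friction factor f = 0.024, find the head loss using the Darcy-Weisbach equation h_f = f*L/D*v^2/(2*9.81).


v^2 = 1.52^2 = 2.3104 m^2/s^2
L/D = 38/0.16 = 237.5
h_f = f*(L/D)*v^2/(2g) = 0.024 * 237.5 * 2.3104 / 19.62 = 0.671217 m

0.671217 m


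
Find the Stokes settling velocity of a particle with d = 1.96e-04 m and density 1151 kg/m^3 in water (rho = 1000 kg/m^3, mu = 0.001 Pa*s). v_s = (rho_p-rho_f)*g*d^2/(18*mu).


Density difference: rho_p - rho_f = 1151 - 1000 = 151 kg/m^3
d^2 = (1.96e-04)^2 = 3.8416e-08 m^2
Numerator = (rho_p - rho_f) * g * d^2 = 151 * 9.81 * 3.8416e-08 = 5.6906005e-05
Denominator = 18 * mu = 18 * 0.001 = 0.018
v_s = 5.6906005e-05 / 0.018 = 0.00316144 m/s
Check: Re = rho_f * v_s * d / mu = 1000 * 0.00316144 * 1.96e-04 / 0.001 = 0.62 < 1, so Stokes' law applies.

0.00316144 m/s


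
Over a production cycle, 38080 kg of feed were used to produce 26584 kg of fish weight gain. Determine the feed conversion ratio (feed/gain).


FCR = feed consumed / weight gained
FCR = 38080 kg / 26584 kg = 1.43244

1.43244


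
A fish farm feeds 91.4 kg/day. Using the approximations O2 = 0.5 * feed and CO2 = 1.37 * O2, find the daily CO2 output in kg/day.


O2 = 91.4 * 0.5 = 45.7
CO2 = 45.7 * 1.37 = 62.609

62.609 kg/day


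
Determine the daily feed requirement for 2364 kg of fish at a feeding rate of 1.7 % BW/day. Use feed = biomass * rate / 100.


Feeding rate fraction = 1.7% / 100 = 0.017
Daily feed = 2364 kg * 0.017 = 40.188 kg/day

40.188 kg/day


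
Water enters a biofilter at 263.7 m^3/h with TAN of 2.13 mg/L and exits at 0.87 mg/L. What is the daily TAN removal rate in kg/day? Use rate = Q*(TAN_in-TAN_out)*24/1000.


Concentration drop: TAN_in - TAN_out = 2.13 - 0.87 = 1.26 mg/L
Hourly TAN removed = Q * dTAN = 263.7 m^3/h * 1.26 mg/L = 332.262 g/h  (m^3/h * mg/L = g/h)
Daily TAN removed = 332.262 * 24 = 7974.288 g/day
Convert to kg/day: 7974.288 / 1000 = 7.974288 kg/day

7.974288 kg/day


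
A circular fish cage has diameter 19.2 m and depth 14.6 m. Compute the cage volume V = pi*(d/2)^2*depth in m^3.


r = d/2 = 19.2/2 = 9.6 m
Base area = pi*r^2 = pi*9.6^2 = 289.52918 m^2
Volume = 289.52918 * 14.6 = 4227.13 m^3

4227.13 m^3


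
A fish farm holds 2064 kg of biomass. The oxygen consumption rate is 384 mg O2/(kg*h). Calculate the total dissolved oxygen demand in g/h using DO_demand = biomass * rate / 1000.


Total O2 consumption (mg/h) = 2064 kg * 384 mg/(kg*h) = 792576 mg/h
Convert to g/h: 792576 / 1000 = 792.576 g/h

792.576 g/h


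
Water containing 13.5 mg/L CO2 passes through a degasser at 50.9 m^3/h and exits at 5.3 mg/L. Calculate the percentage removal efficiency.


CO2_out / CO2_in = 5.3 / 13.5 = 0.39259259
Fraction remaining = 0.39259259
efficiency = (1 - 0.39259259) * 100 = 60.7407 %

60.7407 %


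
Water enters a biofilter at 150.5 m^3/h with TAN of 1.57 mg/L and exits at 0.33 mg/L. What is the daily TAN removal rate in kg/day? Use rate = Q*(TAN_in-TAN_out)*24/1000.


Concentration drop: TAN_in - TAN_out = 1.57 - 0.33 = 1.24 mg/L
Hourly TAN removed = Q * dTAN = 150.5 m^3/h * 1.24 mg/L = 186.62 g/h  (m^3/h * mg/L = g/h)
Daily TAN removed = 186.62 * 24 = 4478.88 g/day
Convert to kg/day: 4478.88 / 1000 = 4.47888 kg/day

4.47888 kg/day


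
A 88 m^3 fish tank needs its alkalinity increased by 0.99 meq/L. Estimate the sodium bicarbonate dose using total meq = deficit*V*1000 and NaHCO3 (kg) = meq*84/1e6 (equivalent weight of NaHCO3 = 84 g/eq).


Tank volume in L = 88 m^3 * 1000 = 88000 L
Total meq required = 0.99 meq/L * 88000 L = 87120 meq
NaHCO3 mass = 87120 meq * 84 mg/meq / 1e6 = 7.31808 kg

7.31808 kg


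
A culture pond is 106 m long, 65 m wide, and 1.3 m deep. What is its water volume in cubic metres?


Base area = L * W = 106 * 65 = 6890 m^2
Volume = area * depth = 6890 * 1.3 = 8957 m^3

8957 m^3


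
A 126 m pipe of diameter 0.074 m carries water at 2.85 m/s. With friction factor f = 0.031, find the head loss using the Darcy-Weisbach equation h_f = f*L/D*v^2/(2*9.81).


v^2 = 2.85^2 = 8.1225 m^2/s^2
L/D = 126/0.074 = 1702.7027
h_f = f*(L/D)*v^2/(2g) = 0.031 * 1702.7027 * 8.1225 / 19.62 = 21.852 m

21.852 m


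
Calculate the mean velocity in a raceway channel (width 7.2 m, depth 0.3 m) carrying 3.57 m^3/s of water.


Cross-sectional area = W * d = 7.2 * 0.3 = 2.16 m^2
Velocity = Q / A = 3.57 / 2.16 = 1.65278 m/s

1.65278 m/s


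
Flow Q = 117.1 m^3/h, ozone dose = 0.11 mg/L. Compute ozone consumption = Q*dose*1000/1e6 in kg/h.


O3 demand (mg/h) = Q * dose * 1000 = 117.1 * 0.11 * 1000 = 12881 mg/h
Convert mg to kg: 12881 / 1e6 = 0.012881 kg/h

0.012881 kg/h


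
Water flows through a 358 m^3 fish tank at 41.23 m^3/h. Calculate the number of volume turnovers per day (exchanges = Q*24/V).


Daily flow volume = 41.23 m^3/h * 24 h = 989.52 m^3/day
Exchanges = daily flow / tank volume = 989.52 / 358 = 2.76402 exchanges/day

2.76402 exchanges/day


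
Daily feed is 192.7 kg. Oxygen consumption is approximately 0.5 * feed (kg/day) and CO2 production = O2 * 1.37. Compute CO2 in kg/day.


O2 = 192.7 * 0.5 = 96.35
CO2 = 96.35 * 1.37 = 131.9995

131.9995 kg/day


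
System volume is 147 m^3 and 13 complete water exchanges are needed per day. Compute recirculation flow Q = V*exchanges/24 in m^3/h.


Daily recirculation volume = 147 m^3 * 13 = 1911 m^3/day
Flow rate Q = daily volume / 24 h = 1911 / 24 = 79.625 m^3/h

79.625 m^3/h


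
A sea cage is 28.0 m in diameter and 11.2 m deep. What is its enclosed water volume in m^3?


r = d/2 = 28.0/2 = 14 m
Base area = pi*r^2 = pi*14^2 = 615.75216 m^2
Volume = 615.75216 * 11.2 = 6896.42 m^3

6896.42 m^3


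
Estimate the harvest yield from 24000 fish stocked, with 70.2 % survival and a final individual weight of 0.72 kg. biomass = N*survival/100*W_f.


Survivors = 24000 * 70.2/100 = 16848 fish
Harvest biomass = survivors * W_f = 16848 * 0.72 = 12130.56 kg

12130.56 kg


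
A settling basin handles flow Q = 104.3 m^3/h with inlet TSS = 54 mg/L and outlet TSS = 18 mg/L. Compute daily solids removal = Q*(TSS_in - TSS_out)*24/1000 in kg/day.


Concentration drop: TSS_in - TSS_out = 54 - 18 = 36 mg/L
Hourly solids removed = Q * dTSS = 104.3 m^3/h * 36 mg/L = 3754.8 g/h  (m^3/h * mg/L = g/h)
Daily solids removed = 3754.8 * 24 = 90115.2 g/day
Convert g to kg: 90115.2 / 1000 = 90.1152 kg/day

90.1152 kg/day


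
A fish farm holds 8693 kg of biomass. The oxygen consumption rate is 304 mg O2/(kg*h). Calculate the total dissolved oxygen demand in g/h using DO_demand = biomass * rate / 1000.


Total O2 consumption (mg/h) = 8693 kg * 304 mg/(kg*h) = 2642672 mg/h
Convert to g/h: 2642672 / 1000 = 2642.672 g/h

2642.672 g/h


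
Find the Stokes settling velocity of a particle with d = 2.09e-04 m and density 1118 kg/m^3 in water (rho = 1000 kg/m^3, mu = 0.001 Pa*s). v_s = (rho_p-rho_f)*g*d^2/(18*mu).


Density difference: rho_p - rho_f = 1118 - 1000 = 118 kg/m^3
d^2 = (2.09e-04)^2 = 4.3681e-08 m^2
Numerator = (rho_p - rho_f) * g * d^2 = 118 * 9.81 * 4.3681e-08 = 5.0564252e-05
Denominator = 18 * mu = 18 * 0.001 = 0.018
v_s = 5.0564252e-05 / 0.018 = 0.00280913 m/s
Check: Re = rho_f * v_s * d / mu = 1000 * 0.00280913 * 2.09e-04 / 0.001 = 0.587 < 1, so Stokes' law applies.

0.00280913 m/s


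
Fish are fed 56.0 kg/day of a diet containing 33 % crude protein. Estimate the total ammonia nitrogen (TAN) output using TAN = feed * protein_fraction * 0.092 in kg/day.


Protein in feed = 56.0 * 33/100 = 18.48 kg/day
TAN = protein * 0.092 = 18.48 * 0.092 = 1.70016 kg/day

1.70016 kg/day


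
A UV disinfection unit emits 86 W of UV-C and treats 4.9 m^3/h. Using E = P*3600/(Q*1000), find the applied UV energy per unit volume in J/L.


Energy delivered per hour = 86 W * 3600 s = 309600 J/h
Volume treated per hour = 4.9 m^3/h * 1000 = 4900 L/h
dose = 309600 / 4900 = 63.1837 J/L

63.1837 J/L


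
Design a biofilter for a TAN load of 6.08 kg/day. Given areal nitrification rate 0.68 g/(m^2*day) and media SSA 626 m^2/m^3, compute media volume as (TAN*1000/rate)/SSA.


A = 6.08*1000 / 0.68 = 8941.1765 m^2
V = 8941.1765 / 626 = 14.283

14.283 m^3


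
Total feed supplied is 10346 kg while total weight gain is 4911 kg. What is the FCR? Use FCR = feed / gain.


FCR = feed consumed / weight gained
FCR = 10346 kg / 4911 kg = 2.1067

2.1067


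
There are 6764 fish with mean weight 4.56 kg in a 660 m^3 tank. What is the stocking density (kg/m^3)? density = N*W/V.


Total biomass = 6764 fish * 4.56 kg = 30843.84 kg
Density = total biomass / volume = 30843.84 / 660 = 46.7331 kg/m^3

46.7331 kg/m^3


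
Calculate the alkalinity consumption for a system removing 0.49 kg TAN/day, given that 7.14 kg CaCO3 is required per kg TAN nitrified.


Alkalinity factor: 7.14 kg CaCO3 consumed per kg TAN nitrified
alk = 0.49 kg TAN * 7.14 = 3.4986 kg CaCO3/day

3.4986 kg CaCO3/day


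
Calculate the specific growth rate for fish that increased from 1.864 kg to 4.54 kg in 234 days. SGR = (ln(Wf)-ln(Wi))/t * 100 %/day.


ln(W_f) = ln(4.54) = 1.512927
ln(W_i) = ln(1.864) = 0.62272472
ln(W_f) - ln(W_i) = 1.512927 - 0.62272472 = 0.89020228
SGR = 0.89020228 / 234 * 100 = 0.380428 %/day

0.380428 %/day


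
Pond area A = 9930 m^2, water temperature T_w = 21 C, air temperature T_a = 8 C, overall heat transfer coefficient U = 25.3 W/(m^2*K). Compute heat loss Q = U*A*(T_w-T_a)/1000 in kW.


Temperature difference dT = 21 - 8 = 13 K
Heat loss (W) = U * A * dT = 25.3 * 9930 * 13 = 3265977 W
Convert to kW: 3265977 / 1000 = 3265.977 kW

3265.977 kW


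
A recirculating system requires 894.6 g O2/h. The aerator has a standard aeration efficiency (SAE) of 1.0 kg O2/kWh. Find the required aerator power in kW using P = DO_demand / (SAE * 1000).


SAE in g O2/kWh = 1.0 * 1000 = 1000 g/kWh
P = DO_demand / SAE_g = 894.6 / 1000 = 0.8946 kW

0.8946 kW


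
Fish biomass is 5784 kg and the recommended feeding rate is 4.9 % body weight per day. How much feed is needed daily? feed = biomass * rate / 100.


Feeding rate fraction = 4.9% / 100 = 0.049
Daily feed = 5784 kg * 0.049 = 283.416 kg/day

283.416 kg/day


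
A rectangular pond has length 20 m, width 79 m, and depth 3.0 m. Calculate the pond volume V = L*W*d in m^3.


Base area = L * W = 20 * 79 = 1580 m^2
Volume = area * depth = 1580 * 3.0 = 4740 m^3

4740 m^3


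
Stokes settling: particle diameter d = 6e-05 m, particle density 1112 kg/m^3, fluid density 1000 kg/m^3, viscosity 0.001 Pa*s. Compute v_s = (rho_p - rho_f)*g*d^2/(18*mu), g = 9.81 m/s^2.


Density difference: rho_p - rho_f = 1112 - 1000 = 112 kg/m^3
d^2 = (6e-05)^2 = 3.6e-09 m^2
Numerator = (rho_p - rho_f) * g * d^2 = 112 * 9.81 * 3.6e-09 = 3.955392e-06
Denominator = 18 * mu = 18 * 0.001 = 0.018
v_s = 3.955392e-06 / 0.018 = 2.19744e-04 m/s
Check: Re = rho_f * v_s * d / mu = 1000 * 2.19744e-04 * 6e-05 / 0.001 = 0.0132 < 1, so Stokes' law applies.

2.19744e-04 m/s


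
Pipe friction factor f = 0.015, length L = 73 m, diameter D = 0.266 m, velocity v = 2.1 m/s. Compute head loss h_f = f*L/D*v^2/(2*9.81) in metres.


v^2 = 2.1^2 = 4.41 m^2/s^2
L/D = 73/0.266 = 274.43609
h_f = f*(L/D)*v^2/(2g) = 0.015 * 274.43609 * 4.41 / 19.62 = 0.925278 m

0.925278 m


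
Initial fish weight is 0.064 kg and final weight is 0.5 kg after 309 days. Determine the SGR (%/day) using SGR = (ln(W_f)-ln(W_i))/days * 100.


ln(W_f) = ln(0.5) = -0.69314718
ln(W_i) = ln(0.064) = -2.7488722
ln(W_f) - ln(W_i) = -0.69314718 - -2.7488722 = 2.055725
SGR = 2.055725 / 309 * 100 = 0.665283 %/day

0.665283 %/day


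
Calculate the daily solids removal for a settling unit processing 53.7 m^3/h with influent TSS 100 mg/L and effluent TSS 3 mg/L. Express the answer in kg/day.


Concentration drop: TSS_in - TSS_out = 100 - 3 = 97 mg/L
Hourly solids removed = Q * dTSS = 53.7 m^3/h * 97 mg/L = 5208.9 g/h  (m^3/h * mg/L = g/h)
Daily solids removed = 5208.9 * 24 = 125013.6 g/day
Convert g to kg: 125013.6 / 1000 = 125.0136 kg/day

125.0136 kg/day


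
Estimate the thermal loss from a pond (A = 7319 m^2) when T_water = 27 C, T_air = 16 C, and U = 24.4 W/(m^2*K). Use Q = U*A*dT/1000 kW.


Temperature difference dT = 27 - 16 = 11 K
Heat loss (W) = U * A * dT = 24.4 * 7319 * 11 = 1964419.6 W
Convert to kW: 1964419.6 / 1000 = 1964.4196 kW

1964.4196 kW


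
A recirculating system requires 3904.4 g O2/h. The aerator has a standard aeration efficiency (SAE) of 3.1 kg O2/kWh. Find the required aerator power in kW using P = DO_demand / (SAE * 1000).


SAE in g O2/kWh = 3.1 * 1000 = 3100 g/kWh
P = DO_demand / SAE_g = 3904.4 / 3100 = 1.25948 kW

1.25948 kW


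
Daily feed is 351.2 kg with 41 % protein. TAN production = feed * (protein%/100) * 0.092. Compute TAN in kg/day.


Protein in feed = 351.2 * 41/100 = 143.992 kg/day
TAN = protein * 0.092 = 143.992 * 0.092 = 13.247264 kg/day

13.247264 kg/day


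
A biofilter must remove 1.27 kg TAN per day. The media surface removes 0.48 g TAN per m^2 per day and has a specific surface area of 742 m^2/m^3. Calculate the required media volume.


A = 1.27*1000 / 0.48 = 2645.8333 m^2
V = 2645.8333 / 742 = 3.56581

3.56581 m^3


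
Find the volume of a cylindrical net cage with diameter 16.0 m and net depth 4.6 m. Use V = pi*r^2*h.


r = d/2 = 16.0/2 = 8 m
Base area = pi*r^2 = pi*8^2 = 201.06193 m^2
Volume = 201.06193 * 4.6 = 924.885 m^3

924.885 m^3


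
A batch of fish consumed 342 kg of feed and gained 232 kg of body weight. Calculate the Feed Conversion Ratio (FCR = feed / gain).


FCR = feed consumed / weight gained
FCR = 342 kg / 232 kg = 1.47414

1.47414


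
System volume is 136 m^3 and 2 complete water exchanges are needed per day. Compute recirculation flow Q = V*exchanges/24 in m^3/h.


Daily recirculation volume = 136 m^3 * 2 = 272 m^3/day
Flow rate Q = daily volume / 24 h = 272 / 24 = 11.3333 m^3/h

11.3333 m^3/h


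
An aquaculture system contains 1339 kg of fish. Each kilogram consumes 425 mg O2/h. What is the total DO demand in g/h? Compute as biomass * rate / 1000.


Total O2 consumption (mg/h) = 1339 kg * 425 mg/(kg*h) = 569075 mg/h
Convert to g/h: 569075 / 1000 = 569.075 g/h

569.075 g/h


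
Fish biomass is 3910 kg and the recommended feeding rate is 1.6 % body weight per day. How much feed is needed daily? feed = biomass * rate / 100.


Feeding rate fraction = 1.6% / 100 = 0.016
Daily feed = 3910 kg * 0.016 = 62.56 kg/day

62.56 kg/day


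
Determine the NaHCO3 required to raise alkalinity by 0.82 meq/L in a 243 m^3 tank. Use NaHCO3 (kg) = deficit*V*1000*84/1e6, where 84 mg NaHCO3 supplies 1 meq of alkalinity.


Tank volume in L = 243 m^3 * 1000 = 243000 L
Total meq required = 0.82 meq/L * 243000 L = 199260 meq
NaHCO3 mass = 199260 meq * 84 mg/meq / 1e6 = 16.7378 kg

16.7378 kg


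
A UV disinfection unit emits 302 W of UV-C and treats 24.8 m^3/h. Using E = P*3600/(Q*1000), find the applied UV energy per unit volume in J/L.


Energy delivered per hour = 302 W * 3600 s = 1087200 J/h
Volume treated per hour = 24.8 m^3/h * 1000 = 24800 L/h
dose = 1087200 / 24800 = 43.8387 J/L

43.8387 J/L


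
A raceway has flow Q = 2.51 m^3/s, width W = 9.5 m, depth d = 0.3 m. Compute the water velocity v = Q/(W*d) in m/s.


Cross-sectional area = W * d = 9.5 * 0.3 = 2.85 m^2
Velocity = Q / A = 2.51 / 2.85 = 0.880702 m/s

0.880702 m/s


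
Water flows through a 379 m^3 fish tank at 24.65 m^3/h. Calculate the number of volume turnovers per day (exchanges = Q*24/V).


Daily flow volume = 24.65 m^3/h * 24 h = 591.6 m^3/day
Exchanges = daily flow / tank volume = 591.6 / 379 = 1.56095 exchanges/day

1.56095 exchanges/day


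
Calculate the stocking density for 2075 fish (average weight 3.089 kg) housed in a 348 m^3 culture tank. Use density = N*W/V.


Total biomass = 2075 fish * 3.089 kg = 6409.675 kg
Density = total biomass / volume = 6409.675 / 348 = 18.4186 kg/m^3

18.4186 kg/m^3


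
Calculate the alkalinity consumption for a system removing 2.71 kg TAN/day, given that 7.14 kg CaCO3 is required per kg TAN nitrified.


Alkalinity factor: 7.14 kg CaCO3 consumed per kg TAN nitrified
alk = 2.71 kg TAN * 7.14 = 19.3494 kg CaCO3/day

19.3494 kg CaCO3/day


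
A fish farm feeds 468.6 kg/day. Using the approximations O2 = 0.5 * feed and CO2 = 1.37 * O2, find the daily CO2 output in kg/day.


O2 = 468.6 * 0.5 = 234.3
CO2 = 234.3 * 1.37 = 320.991

320.991 kg/day


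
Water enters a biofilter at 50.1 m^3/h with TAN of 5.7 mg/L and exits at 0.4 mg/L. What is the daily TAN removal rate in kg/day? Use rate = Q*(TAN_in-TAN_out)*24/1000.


Concentration drop: TAN_in - TAN_out = 5.7 - 0.4 = 5.3 mg/L
Hourly TAN removed = Q * dTAN = 50.1 m^3/h * 5.3 mg/L = 265.53 g/h  (m^3/h * mg/L = g/h)
Daily TAN removed = 265.53 * 24 = 6372.72 g/day
Convert to kg/day: 6372.72 / 1000 = 6.37272 kg/day

6.37272 kg/day


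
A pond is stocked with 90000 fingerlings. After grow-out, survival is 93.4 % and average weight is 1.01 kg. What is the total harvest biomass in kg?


Survivors = 90000 * 93.4/100 = 84060 fish
Harvest biomass = survivors * W_f = 84060 * 1.01 = 84900.6 kg

84900.6 kg


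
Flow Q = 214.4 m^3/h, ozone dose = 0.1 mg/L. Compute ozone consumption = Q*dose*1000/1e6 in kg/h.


O3 demand (mg/h) = Q * dose * 1000 = 214.4 * 0.1 * 1000 = 21440 mg/h
Convert mg to kg: 21440 / 1e6 = 0.02144 kg/h

0.02144 kg/h


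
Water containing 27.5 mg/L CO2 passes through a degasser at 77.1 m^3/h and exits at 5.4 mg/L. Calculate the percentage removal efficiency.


CO2_out / CO2_in = 5.4 / 27.5 = 0.19636364
Fraction remaining = 0.19636364
efficiency = (1 - 0.19636364) * 100 = 80.3636 %

80.3636 %


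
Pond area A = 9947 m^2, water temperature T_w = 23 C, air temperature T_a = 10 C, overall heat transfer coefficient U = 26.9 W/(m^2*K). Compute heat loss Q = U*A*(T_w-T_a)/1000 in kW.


Temperature difference dT = 23 - 10 = 13 K
Heat loss (W) = U * A * dT = 26.9 * 9947 * 13 = 3478465.9 W
Convert to kW: 3478465.9 / 1000 = 3478.4659 kW

3478.4659 kW


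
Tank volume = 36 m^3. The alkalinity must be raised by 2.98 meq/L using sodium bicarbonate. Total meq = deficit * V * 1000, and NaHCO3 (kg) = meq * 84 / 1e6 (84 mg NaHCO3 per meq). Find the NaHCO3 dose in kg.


Tank volume in L = 36 m^3 * 1000 = 36000 L
Total meq required = 2.98 meq/L * 36000 L = 107280 meq
NaHCO3 mass = 107280 meq * 84 mg/meq / 1e6 = 9.01152 kg

9.01152 kg


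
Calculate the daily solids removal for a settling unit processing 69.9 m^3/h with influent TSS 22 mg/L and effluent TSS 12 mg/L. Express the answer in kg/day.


Concentration drop: TSS_in - TSS_out = 22 - 12 = 10 mg/L
Hourly solids removed = Q * dTSS = 69.9 m^3/h * 10 mg/L = 699 g/h  (m^3/h * mg/L = g/h)
Daily solids removed = 699 * 24 = 16776 g/day
Convert g to kg: 16776 / 1000 = 16.776 kg/day

16.776 kg/day


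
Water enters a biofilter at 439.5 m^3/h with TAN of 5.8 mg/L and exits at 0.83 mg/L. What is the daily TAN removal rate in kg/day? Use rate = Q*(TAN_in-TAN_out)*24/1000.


Concentration drop: TAN_in - TAN_out = 5.8 - 0.83 = 4.97 mg/L
Hourly TAN removed = Q * dTAN = 439.5 m^3/h * 4.97 mg/L = 2184.315 g/h  (m^3/h * mg/L = g/h)
Daily TAN removed = 2184.315 * 24 = 52423.56 g/day
Convert to kg/day: 52423.56 / 1000 = 52.42356 kg/day

52.42356 kg/day


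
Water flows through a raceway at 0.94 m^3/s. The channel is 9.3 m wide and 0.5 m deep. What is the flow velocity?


Cross-sectional area = W * d = 9.3 * 0.5 = 4.65 m^2
Velocity = Q / A = 0.94 / 4.65 = 0.202151 m/s

0.202151 m/s


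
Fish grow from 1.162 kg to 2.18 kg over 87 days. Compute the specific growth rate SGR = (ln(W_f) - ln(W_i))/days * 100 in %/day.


ln(W_f) = ln(2.18) = 0.77932488
ln(W_i) = ln(1.162) = 0.15014266
ln(W_f) - ln(W_i) = 0.77932488 - 0.15014266 = 0.62918222
SGR = 0.62918222 / 87 * 100 = 0.723198 %/day

0.723198 %/day


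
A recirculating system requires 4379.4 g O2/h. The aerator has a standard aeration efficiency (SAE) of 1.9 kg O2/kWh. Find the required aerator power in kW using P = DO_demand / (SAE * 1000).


SAE in g O2/kWh = 1.9 * 1000 = 1900 g/kWh
P = DO_demand / SAE_g = 4379.4 / 1900 = 2.30495 kW

2.30495 kW


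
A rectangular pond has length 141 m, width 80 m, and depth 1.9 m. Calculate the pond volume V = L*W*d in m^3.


Base area = L * W = 141 * 80 = 11280 m^2
Volume = area * depth = 11280 * 1.9 = 21432 m^3

21432 m^3


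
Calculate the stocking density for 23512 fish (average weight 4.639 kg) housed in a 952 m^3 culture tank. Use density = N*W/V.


Total biomass = 23512 fish * 4.639 kg = 109072.168 kg
Density = total biomass / volume = 109072.168 / 952 = 114.572 kg/m^3

114.572 kg/m^3


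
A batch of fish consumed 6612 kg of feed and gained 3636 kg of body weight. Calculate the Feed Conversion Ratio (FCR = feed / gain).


FCR = feed consumed / weight gained
FCR = 6612 kg / 3636 kg = 1.81848

1.81848


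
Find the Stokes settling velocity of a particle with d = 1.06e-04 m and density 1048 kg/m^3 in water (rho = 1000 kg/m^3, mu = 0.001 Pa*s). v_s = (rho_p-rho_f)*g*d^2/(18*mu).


Density difference: rho_p - rho_f = 1048 - 1000 = 48 kg/m^3
d^2 = (1.06e-04)^2 = 1.1236e-08 m^2
Numerator = (rho_p - rho_f) * g * d^2 = 48 * 9.81 * 1.1236e-08 = 5.2908077e-06
Denominator = 18 * mu = 18 * 0.001 = 0.018
v_s = 5.2908077e-06 / 0.018 = 2.93934e-04 m/s
Check: Re = rho_f * v_s * d / mu = 1000 * 2.93934e-04 * 1.06e-04 / 0.001 = 0.0312 < 1, so Stokes' law applies.

2.93934e-04 m/s


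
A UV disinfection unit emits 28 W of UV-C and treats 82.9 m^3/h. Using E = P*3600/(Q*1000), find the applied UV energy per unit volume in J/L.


Energy delivered per hour = 28 W * 3600 s = 100800 J/h
Volume treated per hour = 82.9 m^3/h * 1000 = 82900 L/h
dose = 100800 / 82900 = 1.21592 J/L

1.21592 J/L


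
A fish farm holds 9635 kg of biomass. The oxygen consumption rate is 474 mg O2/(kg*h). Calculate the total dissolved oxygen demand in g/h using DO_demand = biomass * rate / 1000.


Total O2 consumption (mg/h) = 9635 kg * 474 mg/(kg*h) = 4566990 mg/h
Convert to g/h: 4566990 / 1000 = 4566.99 g/h

4566.99 g/h


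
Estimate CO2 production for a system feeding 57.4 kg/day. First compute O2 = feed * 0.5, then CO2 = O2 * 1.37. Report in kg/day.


O2 = 57.4 * 0.5 = 28.7
CO2 = 28.7 * 1.37 = 39.319

39.319 kg/day


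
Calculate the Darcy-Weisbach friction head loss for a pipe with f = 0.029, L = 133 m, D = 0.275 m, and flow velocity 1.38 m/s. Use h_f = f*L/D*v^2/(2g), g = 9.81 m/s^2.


v^2 = 1.38^2 = 1.9044 m^2/s^2
L/D = 133/0.275 = 483.63636
h_f = f*(L/D)*v^2/(2g) = 0.029 * 483.63636 * 1.9044 / 19.62 = 1.36137 m

1.36137 m


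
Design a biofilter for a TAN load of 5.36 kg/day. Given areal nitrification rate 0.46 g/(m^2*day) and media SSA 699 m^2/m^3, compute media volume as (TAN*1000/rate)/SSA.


A = 5.36*1000 / 0.46 = 11652.174 m^2
V = 11652.174 / 699 = 16.6698

16.6698 m^3


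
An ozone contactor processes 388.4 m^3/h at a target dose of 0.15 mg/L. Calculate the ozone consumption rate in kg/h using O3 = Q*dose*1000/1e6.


O3 demand (mg/h) = Q * dose * 1000 = 388.4 * 0.15 * 1000 = 58260 mg/h
Convert mg to kg: 58260 / 1e6 = 0.05826 kg/h

0.05826 kg/h


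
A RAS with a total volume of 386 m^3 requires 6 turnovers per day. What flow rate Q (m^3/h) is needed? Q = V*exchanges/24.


Daily recirculation volume = 386 m^3 * 6 = 2316 m^3/day
Flow rate Q = daily volume / 24 h = 2316 / 24 = 96.5 m^3/h

96.5 m^3/h


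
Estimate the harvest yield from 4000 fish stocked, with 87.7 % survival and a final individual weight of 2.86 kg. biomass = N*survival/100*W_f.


Survivors = 4000 * 87.7/100 = 3508 fish
Harvest biomass = survivors * W_f = 3508 * 2.86 = 10032.88 kg

10032.88 kg


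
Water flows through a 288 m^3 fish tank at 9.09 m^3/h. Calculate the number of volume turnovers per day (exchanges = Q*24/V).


Daily flow volume = 9.09 m^3/h * 24 h = 218.16 m^3/day
Exchanges = daily flow / tank volume = 218.16 / 288 = 0.7575 exchanges/day

0.7575 exchanges/day


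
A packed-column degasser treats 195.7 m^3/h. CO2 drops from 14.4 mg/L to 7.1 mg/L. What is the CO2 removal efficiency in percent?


CO2_out / CO2_in = 7.1 / 14.4 = 0.49305556
Fraction remaining = 0.49305556
efficiency = (1 - 0.49305556) * 100 = 50.6944 %

50.6944 %


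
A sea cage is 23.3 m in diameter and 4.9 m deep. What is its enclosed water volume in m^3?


r = d/2 = 23.3/2 = 11.65 m
Base area = pi*r^2 = pi*11.65^2 = 426.38481 m^2
Volume = 426.38481 * 4.9 = 2089.29 m^3

2089.29 m^3


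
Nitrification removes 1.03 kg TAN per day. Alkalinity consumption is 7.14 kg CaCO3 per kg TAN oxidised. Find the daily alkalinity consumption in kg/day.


Alkalinity factor: 7.14 kg CaCO3 consumed per kg TAN nitrified
alk = 1.03 kg TAN * 7.14 = 7.3542 kg CaCO3/day

7.3542 kg CaCO3/day


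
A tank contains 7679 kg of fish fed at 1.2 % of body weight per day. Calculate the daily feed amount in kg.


Feeding rate fraction = 1.2% / 100 = 0.012
Daily feed = 7679 kg * 0.012 = 92.148 kg/day

92.148 kg/day


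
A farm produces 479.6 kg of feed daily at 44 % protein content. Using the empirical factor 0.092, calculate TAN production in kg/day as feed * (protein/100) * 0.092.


Protein in feed = 479.6 * 44/100 = 211.024 kg/day
TAN = protein * 0.092 = 211.024 * 0.092 = 19.414208 kg/day

19.414208 kg/day


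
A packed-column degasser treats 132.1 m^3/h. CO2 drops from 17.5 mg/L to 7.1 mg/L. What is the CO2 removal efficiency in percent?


CO2_out / CO2_in = 7.1 / 17.5 = 0.40571429
Fraction remaining = 0.40571429
efficiency = (1 - 0.40571429) * 100 = 59.4286 %

59.4286 %


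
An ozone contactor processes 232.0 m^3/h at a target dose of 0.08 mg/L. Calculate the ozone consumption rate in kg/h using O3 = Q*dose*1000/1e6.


O3 demand (mg/h) = Q * dose * 1000 = 232.0 * 0.08 * 1000 = 18560 mg/h
Convert mg to kg: 18560 / 1e6 = 0.01856 kg/h

0.01856 kg/h


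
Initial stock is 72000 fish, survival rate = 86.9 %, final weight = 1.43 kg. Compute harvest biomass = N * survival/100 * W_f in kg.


Survivors = 72000 * 86.9/100 = 62568 fish
Harvest biomass = survivors * W_f = 62568 * 1.43 = 89472.24 kg

89472.24 kg


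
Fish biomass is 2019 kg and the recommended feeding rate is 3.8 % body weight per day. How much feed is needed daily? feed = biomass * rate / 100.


Feeding rate fraction = 3.8% / 100 = 0.038
Daily feed = 2019 kg * 0.038 = 76.722 kg/day

76.722 kg/day


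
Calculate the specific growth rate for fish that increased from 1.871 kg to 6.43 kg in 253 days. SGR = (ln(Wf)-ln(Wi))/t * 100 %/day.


ln(W_f) = ln(6.43) = 1.8609745
ln(W_i) = ln(1.871) = 0.62647305
ln(W_f) - ln(W_i) = 1.8609745 - 0.62647305 = 1.2345015
SGR = 1.2345015 / 253 * 100 = 0.487945 %/day

0.487945 %/day


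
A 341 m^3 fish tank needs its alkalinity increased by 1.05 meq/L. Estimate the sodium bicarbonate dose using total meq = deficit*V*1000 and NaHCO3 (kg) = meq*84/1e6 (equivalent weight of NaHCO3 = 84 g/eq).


Tank volume in L = 341 m^3 * 1000 = 341000 L
Total meq required = 1.05 meq/L * 341000 L = 358050 meq
NaHCO3 mass = 358050 meq * 84 mg/meq / 1e6 = 30.0762 kg

30.0762 kg


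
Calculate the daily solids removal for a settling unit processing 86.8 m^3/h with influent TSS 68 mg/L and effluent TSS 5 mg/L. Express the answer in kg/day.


Concentration drop: TSS_in - TSS_out = 68 - 5 = 63 mg/L
Hourly solids removed = Q * dTSS = 86.8 m^3/h * 63 mg/L = 5468.4 g/h  (m^3/h * mg/L = g/h)
Daily solids removed = 5468.4 * 24 = 131241.6 g/day
Convert g to kg: 131241.6 / 1000 = 131.2416 kg/day

131.2416 kg/day


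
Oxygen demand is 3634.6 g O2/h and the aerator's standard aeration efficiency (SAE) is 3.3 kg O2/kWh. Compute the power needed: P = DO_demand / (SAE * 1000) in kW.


SAE in g O2/kWh = 3.3 * 1000 = 3300 g/kWh
P = DO_demand / SAE_g = 3634.6 / 3300 = 1.10139 kW

1.10139 kW


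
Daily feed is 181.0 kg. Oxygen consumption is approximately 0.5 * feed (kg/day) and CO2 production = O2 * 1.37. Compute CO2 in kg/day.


O2 = 181.0 * 0.5 = 90.5
CO2 = 90.5 * 1.37 = 123.985

123.985 kg/day


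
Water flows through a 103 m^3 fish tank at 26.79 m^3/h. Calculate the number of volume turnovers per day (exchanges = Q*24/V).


Daily flow volume = 26.79 m^3/h * 24 h = 642.96 m^3/day
Exchanges = daily flow / tank volume = 642.96 / 103 = 6.24233 exchanges/day

6.24233 exchanges/day


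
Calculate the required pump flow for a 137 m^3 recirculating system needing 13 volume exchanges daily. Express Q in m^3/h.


Daily recirculation volume = 137 m^3 * 13 = 1781 m^3/day
Flow rate Q = daily volume / 24 h = 1781 / 24 = 74.2083 m^3/h

74.2083 m^3/h


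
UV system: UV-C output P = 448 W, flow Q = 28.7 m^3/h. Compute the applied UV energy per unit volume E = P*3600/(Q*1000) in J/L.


Energy delivered per hour = 448 W * 3600 s = 1612800 J/h
Volume treated per hour = 28.7 m^3/h * 1000 = 28700 L/h
dose = 1612800 / 28700 = 56.1951 J/L

56.1951 J/L


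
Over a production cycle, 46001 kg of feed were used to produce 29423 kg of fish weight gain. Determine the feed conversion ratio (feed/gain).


FCR = feed consumed / weight gained
FCR = 46001 kg / 29423 kg = 1.56344

1.56344


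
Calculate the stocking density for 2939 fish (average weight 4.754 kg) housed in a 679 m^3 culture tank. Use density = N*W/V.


Total biomass = 2939 fish * 4.754 kg = 13972.006 kg
Density = total biomass / volume = 13972.006 / 679 = 20.5773 kg/m^3

20.5773 kg/m^3


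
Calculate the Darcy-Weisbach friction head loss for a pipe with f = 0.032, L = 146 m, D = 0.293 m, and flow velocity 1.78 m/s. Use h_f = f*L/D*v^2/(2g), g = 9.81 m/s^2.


v^2 = 1.78^2 = 3.1684 m^2/s^2
L/D = 146/0.293 = 498.29352
h_f = f*(L/D)*v^2/(2g) = 0.032 * 498.29352 * 3.1684 / 19.62 = 2.57499 m

2.57499 m


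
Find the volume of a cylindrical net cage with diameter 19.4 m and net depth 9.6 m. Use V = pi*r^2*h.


r = d/2 = 19.4/2 = 9.7 m
Base area = pi*r^2 = pi*9.7^2 = 295.59245 m^2
Volume = 295.59245 * 9.6 = 2837.69 m^3

2837.69 m^3


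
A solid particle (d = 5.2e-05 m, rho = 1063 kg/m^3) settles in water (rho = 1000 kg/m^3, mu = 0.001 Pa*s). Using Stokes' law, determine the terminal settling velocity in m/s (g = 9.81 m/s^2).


Density difference: rho_p - rho_f = 1063 - 1000 = 63 kg/m^3
d^2 = (5.2e-05)^2 = 2.704e-09 m^2
Numerator = (rho_p - rho_f) * g * d^2 = 63 * 9.81 * 2.704e-09 = 1.6711531e-06
Denominator = 18 * mu = 18 * 0.001 = 0.018
v_s = 1.6711531e-06 / 0.018 = 9.28418e-05 m/s
Check: Re = rho_f * v_s * d / mu = 1000 * 9.28418e-05 * 5.2e-05 / 0.001 = 0.00483 < 1, so Stokes' law applies.

9.28418e-05 m/s


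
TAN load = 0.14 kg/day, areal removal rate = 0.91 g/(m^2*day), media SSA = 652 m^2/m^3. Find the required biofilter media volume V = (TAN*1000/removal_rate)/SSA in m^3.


A = 0.14*1000 / 0.91 = 153.84615 m^2
V = 153.84615 / 652 = 0.23596

0.23596 m^3


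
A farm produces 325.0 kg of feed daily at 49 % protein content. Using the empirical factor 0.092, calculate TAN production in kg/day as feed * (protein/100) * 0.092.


Protein in feed = 325.0 * 49/100 = 159.25 kg/day
TAN = protein * 0.092 = 159.25 * 0.092 = 14.651 kg/day

14.651 kg/day


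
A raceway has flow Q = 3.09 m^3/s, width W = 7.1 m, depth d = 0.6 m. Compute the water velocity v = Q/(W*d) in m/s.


Cross-sectional area = W * d = 7.1 * 0.6 = 4.26 m^2
Velocity = Q / A = 3.09 / 4.26 = 0.725352 m/s

0.725352 m/s


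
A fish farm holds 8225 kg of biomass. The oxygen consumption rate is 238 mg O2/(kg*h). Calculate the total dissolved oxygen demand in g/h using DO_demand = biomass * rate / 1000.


Total O2 consumption (mg/h) = 8225 kg * 238 mg/(kg*h) = 1957550 mg/h
Convert to g/h: 1957550 / 1000 = 1957.55 g/h

1957.55 g/h


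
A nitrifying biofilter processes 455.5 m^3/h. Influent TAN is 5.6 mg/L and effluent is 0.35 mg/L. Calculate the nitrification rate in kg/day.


Concentration drop: TAN_in - TAN_out = 5.6 - 0.35 = 5.25 mg/L
Hourly TAN removed = Q * dTAN = 455.5 m^3/h * 5.25 mg/L = 2391.375 g/h  (m^3/h * mg/L = g/h)
Daily TAN removed = 2391.375 * 24 = 57393 g/day
Convert to kg/day: 57393 / 1000 = 57.393 kg/day

57.393 kg/day


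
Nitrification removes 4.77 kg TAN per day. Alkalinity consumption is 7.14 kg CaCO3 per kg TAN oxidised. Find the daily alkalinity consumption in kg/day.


Alkalinity factor: 7.14 kg CaCO3 consumed per kg TAN nitrified
alk = 4.77 kg TAN * 7.14 = 34.0578 kg CaCO3/day

34.0578 kg CaCO3/day


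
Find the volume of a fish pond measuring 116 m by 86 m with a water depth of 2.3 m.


Base area = L * W = 116 * 86 = 9976 m^2
Volume = area * depth = 9976 * 2.3 = 22944.8 m^3

22944.8 m^3


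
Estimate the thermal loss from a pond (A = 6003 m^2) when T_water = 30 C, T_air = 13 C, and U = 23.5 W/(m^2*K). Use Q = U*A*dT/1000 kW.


Temperature difference dT = 30 - 13 = 17 K
Heat loss (W) = U * A * dT = 23.5 * 6003 * 17 = 2398198.5 W
Convert to kW: 2398198.5 / 1000 = 2398.1985 kW

2398.1985 kW


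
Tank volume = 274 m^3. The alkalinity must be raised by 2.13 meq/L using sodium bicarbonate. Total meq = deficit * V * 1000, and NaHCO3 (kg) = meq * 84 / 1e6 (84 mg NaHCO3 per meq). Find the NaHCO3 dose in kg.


Tank volume in L = 274 m^3 * 1000 = 274000 L
Total meq required = 2.13 meq/L * 274000 L = 583620 meq
NaHCO3 mass = 583620 meq * 84 mg/meq / 1e6 = 49.0241 kg

49.0241 kg


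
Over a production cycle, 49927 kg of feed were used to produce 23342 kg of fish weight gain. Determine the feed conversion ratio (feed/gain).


FCR = feed consumed / weight gained
FCR = 49927 kg / 23342 kg = 2.13893

2.13893


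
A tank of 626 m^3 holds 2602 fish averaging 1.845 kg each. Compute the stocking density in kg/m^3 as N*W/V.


Total biomass = 2602 fish * 1.845 kg = 4800.69 kg
Density = total biomass / volume = 4800.69 / 626 = 7.66883 kg/m^3

7.66883 kg/m^3


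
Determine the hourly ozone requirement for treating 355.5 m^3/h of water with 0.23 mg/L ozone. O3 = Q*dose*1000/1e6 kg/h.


O3 demand (mg/h) = Q * dose * 1000 = 355.5 * 0.23 * 1000 = 81765 mg/h
Convert mg to kg: 81765 / 1e6 = 0.081765 kg/h

0.081765 kg/h


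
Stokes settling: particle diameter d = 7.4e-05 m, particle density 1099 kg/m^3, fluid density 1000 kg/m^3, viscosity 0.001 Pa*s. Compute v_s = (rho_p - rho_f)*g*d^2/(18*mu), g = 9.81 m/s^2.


Density difference: rho_p - rho_f = 1099 - 1000 = 99 kg/m^3
d^2 = (7.4e-05)^2 = 5.476e-09 m^2
Numerator = (rho_p - rho_f) * g * d^2 = 99 * 9.81 * 5.476e-09 = 5.3182364e-06
Denominator = 18 * mu = 18 * 0.001 = 0.018
v_s = 5.3182364e-06 / 0.018 = 2.95458e-04 m/s
Check: Re = rho_f * v_s * d / mu = 1000 * 2.95458e-04 * 7.4e-05 / 0.001 = 0.0219 < 1, so Stokes' law applies.

2.95458e-04 m/s


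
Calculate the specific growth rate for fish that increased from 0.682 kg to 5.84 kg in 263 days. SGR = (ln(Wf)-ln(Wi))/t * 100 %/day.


ln(W_f) = ln(5.84) = 1.7647308
ln(W_i) = ln(0.682) = -0.38272562
ln(W_f) - ln(W_i) = 1.7647308 - -0.38272562 = 2.1474564
SGR = 2.1474564 / 263 * 100 = 0.816523 %/day

0.816523 %/day
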